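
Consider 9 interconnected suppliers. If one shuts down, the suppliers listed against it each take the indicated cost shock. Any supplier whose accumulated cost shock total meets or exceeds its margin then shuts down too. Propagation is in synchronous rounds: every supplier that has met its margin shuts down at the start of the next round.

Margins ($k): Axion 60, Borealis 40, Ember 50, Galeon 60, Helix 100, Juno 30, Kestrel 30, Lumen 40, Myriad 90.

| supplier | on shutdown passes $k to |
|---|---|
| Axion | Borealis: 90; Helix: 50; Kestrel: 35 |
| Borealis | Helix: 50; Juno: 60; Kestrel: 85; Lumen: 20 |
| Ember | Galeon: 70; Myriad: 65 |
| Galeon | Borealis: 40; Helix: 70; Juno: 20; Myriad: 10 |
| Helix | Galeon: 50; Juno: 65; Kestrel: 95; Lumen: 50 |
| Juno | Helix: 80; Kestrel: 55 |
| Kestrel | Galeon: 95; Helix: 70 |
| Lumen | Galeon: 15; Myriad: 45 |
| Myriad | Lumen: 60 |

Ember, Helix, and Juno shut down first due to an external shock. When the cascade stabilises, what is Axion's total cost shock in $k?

0

Round 1 — Ember, Helix, Juno shut down (initial).
  Galeon: +70+50 → 120 ≥ 60
  Kestrel: +95+55 → 150 ≥ 30
  Lumen: +50 → 50 ≥ 40
  Myriad: +65 → 65 < 90
Round 2 — Galeon, Kestrel, Lumen shut down.
  Borealis: +40 → 40 ≥ 40
  Myriad: +10+45 → 120 ≥ 90
Round 3 — Borealis, Myriad shut down.
No further shutdowns.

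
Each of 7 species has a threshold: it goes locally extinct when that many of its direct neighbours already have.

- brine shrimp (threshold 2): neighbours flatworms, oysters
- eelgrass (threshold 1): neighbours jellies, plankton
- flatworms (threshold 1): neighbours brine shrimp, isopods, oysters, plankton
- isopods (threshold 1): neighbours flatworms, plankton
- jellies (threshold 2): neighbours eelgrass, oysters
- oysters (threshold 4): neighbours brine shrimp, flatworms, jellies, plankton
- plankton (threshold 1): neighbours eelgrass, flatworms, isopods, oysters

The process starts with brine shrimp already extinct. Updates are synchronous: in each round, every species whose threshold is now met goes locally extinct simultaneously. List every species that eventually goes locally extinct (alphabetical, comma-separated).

Round 1 — brine shrimp goes locally extinct (initial).
Round 2 — checking thresholds:
  flatworms: 1 of 4 neighbours ≥ 1, goes locally extinct.
  oysters: 1 of 4 neighbours < 4, holds.
Round 3 — checking thresholds:
  isopods: 1 of 2 neighbours ≥ 1, goes locally extinct.
  oysters: 2 of 4 neighbours < 4, holds.
  plankton: 1 of 4 neighbours ≥ 1, goes locally extinct.
Round 4 — checking thresholds:
  eelgrass: 1 of 2 neighbours ≥ 1, goes locally extinct.
  oysters: 3 of 4 neighbours < 4, holds.
Round 5 — no new extinctions; cascade stops.

brine shrimp, eelgrass, flatworms, isopods, plankton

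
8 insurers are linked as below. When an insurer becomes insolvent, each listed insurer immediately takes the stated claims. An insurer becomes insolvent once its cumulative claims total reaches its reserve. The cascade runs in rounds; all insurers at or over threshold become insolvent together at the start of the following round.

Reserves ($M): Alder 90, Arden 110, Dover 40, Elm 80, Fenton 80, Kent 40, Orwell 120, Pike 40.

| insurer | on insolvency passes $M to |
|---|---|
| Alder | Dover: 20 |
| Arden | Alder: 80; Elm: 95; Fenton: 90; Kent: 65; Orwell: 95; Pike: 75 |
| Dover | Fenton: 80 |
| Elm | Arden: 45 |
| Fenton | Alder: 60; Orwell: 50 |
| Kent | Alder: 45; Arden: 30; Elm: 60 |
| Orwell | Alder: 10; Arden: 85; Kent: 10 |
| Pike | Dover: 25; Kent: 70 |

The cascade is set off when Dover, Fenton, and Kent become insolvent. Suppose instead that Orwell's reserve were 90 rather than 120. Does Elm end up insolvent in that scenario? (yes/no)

no

With Orwell's reserve at 90:
Round 1 — Dover, Fenton, Kent become insolvent (initial).
  Alder: +60+45 → 105 ≥ 90
  Arden: +30 → 30 < 110
  Elm: +60 → 60 < 80
  Orwell: +50 → 50 < 90
Round 2 — Alder becomes insolvent.
No further insolvencies.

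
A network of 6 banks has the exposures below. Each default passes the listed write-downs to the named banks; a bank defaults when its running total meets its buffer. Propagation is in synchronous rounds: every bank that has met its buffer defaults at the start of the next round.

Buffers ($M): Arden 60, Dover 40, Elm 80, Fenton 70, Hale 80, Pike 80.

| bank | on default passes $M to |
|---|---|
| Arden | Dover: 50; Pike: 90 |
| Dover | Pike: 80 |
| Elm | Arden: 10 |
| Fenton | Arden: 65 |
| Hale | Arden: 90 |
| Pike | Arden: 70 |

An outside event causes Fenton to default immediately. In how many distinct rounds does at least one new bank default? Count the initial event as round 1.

Round 1 — Fenton defaults (initial).
  Arden: +65 → 65 ≥ 60
Round 2 — Arden defaults.
  Dover: +50 → 50 ≥ 40
  Pike: +90 → 90 ≥ 80
Round 3 — Dover, Pike default.
No further defaults.

3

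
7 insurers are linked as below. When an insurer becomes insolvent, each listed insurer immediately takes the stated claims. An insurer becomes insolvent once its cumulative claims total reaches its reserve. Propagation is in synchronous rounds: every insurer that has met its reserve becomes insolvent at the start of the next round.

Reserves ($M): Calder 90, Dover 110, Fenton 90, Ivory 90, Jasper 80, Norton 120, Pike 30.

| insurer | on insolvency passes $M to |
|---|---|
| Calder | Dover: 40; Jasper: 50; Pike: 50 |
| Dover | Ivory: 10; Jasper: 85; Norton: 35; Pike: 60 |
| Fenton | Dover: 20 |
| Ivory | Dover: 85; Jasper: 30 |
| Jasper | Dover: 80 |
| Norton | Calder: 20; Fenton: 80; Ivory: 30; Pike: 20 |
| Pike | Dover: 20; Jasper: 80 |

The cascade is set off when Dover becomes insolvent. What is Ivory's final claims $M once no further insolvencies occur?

Round 1 — Dover becomes insolvent (initial).
  Ivory: +10 → 10 < 90
  Jasper: +85 → 85 ≥ 80
  Norton: +35 → 35 < 120
  Pike: +60 → 60 ≥ 30
Round 2 — Jasper, Pike become insolvent.
No further insolvencies.

10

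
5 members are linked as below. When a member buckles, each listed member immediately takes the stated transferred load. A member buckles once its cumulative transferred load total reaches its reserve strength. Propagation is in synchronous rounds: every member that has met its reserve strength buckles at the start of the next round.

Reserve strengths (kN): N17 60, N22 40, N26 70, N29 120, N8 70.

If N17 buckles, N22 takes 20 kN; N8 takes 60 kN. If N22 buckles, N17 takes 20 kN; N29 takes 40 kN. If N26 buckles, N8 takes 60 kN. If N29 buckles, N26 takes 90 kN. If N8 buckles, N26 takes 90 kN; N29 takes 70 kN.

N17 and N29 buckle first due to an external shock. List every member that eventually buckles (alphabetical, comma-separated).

N17, N26, N29, N8

Round 1 — N17, N29 buckle (initial).
  N22: +20 → 20 < 40
  N26: +90 → 90 ≥ 70
  N8: +60 → 60 < 70
Round 2 — N26 buckles.
  N8: +60 → 120 ≥ 70
Round 3 — N8 buckles.
No further bucklings.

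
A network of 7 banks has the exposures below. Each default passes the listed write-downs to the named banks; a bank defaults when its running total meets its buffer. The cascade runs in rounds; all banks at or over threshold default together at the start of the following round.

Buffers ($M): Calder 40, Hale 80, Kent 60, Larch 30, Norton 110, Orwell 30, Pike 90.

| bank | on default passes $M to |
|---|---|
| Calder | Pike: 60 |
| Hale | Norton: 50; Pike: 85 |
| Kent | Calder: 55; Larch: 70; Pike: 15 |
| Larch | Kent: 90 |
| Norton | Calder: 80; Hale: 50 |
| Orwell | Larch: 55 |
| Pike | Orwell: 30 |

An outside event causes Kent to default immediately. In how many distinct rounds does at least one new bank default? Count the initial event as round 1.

Round 1 — Kent defaults (initial).
  Calder: +55 → 55 ≥ 40
  Larch: +70 → 70 ≥ 30
  Pike: +15 → 15 < 90
Round 2 — Calder, Larch default.
  Pike: +60 → 75 < 90
No further defaults.

2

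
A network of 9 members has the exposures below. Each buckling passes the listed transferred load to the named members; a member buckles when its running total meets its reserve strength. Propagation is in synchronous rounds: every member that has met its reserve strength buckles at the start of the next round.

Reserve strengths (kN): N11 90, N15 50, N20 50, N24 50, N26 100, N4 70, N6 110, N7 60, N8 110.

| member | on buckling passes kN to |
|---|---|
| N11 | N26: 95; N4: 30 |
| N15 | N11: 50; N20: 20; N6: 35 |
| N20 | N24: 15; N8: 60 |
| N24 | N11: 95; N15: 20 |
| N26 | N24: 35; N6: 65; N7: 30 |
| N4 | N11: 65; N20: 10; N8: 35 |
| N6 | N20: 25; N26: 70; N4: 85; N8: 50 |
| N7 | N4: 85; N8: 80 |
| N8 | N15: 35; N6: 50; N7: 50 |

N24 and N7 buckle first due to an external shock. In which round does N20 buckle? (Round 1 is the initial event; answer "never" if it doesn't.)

never

Round 1 — N24, N7 buckle (initial).
  N11: +95 → 95 ≥ 90
  N15: +20 → 20 < 50
  N4: +85 → 85 ≥ 70
  N8: +80 → 80 < 110
Round 2 — N11, N4 buckle.
  N20: +10 → 10 < 50
  N26: +95 → 95 < 100
  N8: +35 → 115 ≥ 110
Round 3 — N8 buckles.
  N15: +35 → 55 ≥ 50
  N6: +50 → 50 < 110
Round 4 — N15 buckles.
  N20: +20 → 30 < 50
  N6: +35 → 85 < 110
No further bucklings.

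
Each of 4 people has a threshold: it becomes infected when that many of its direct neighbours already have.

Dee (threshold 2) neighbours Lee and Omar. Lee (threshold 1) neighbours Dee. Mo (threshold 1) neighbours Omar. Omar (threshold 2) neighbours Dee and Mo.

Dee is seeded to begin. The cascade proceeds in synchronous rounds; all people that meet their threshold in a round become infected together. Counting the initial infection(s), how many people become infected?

Round 1 — Dee becomes infected (initial).
Round 2 — checking thresholds:
  Lee: 1 of 1 neighbours ≥ 1, becomes infected.
  Omar: 1 of 2 neighbours < 2, not yet.
Round 3 — no new infections; cascade stops.

2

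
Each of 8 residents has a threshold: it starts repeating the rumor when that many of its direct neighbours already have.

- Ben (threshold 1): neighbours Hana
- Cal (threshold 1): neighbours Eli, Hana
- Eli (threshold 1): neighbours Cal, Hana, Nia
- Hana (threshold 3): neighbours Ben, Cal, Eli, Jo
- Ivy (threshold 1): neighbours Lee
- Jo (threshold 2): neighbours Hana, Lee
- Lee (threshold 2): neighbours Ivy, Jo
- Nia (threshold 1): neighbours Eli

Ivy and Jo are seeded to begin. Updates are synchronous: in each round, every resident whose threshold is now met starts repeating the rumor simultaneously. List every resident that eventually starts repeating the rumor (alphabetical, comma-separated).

Ivy, Jo, Lee

Round 1 — Ivy, Jo start repeating the rumor (initial).
Round 2 — checking thresholds:
  Hana: 1 of 4 neighbours < 3, holds.
  Lee: 2 of 2 neighbours ≥ 2, starts repeating the rumor.
Round 3 — no new spreads; cascade stops.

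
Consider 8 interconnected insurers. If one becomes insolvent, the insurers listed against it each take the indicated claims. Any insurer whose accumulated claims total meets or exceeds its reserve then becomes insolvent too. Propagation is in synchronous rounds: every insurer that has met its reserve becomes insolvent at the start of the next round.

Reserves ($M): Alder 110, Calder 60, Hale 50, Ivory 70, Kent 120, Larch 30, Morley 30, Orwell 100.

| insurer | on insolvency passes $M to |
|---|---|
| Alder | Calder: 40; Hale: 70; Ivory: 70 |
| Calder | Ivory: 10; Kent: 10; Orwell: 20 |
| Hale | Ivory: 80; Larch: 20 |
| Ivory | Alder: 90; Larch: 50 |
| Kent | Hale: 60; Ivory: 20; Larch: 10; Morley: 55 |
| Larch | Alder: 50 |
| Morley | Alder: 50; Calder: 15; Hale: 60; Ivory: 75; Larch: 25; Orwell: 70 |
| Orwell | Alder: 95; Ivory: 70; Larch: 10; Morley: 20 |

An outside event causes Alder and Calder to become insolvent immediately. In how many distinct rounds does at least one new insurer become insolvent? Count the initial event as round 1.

Round 1 — Alder, Calder become insolvent (initial).
  Hale: +70 → 70 ≥ 50
  Ivory: +70+10 → 80 ≥ 70
  Kent: +10 → 10 < 120
  Orwell: +20 → 20 < 100
Round 2 — Hale, Ivory become insolvent.
  Larch: +20+50 → 70 ≥ 30
Round 3 — Larch becomes insolvent.
No further insolvencies.

3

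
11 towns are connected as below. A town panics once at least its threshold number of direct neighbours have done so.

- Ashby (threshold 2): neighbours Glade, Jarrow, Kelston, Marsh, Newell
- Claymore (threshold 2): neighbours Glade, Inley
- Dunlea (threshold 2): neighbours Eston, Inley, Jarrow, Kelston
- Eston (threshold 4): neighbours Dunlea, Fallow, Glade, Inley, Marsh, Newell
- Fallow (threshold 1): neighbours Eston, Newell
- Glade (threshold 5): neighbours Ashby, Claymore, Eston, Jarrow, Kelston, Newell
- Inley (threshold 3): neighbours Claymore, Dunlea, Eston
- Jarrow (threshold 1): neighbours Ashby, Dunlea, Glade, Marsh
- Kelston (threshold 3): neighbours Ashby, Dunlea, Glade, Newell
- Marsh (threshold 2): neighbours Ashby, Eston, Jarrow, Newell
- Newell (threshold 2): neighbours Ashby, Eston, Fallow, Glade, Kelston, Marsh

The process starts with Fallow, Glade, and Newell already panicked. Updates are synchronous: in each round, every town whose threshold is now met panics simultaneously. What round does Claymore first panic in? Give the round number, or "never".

never

Round 1 — Fallow, Glade, Newell panic (initial).
Round 2 — checking thresholds:
  Ashby: 2 of 5 neighbours ≥ 2, panics.
  Claymore: 1 of 2 neighbours < 2, not yet.
  Eston: 3 of 6 neighbours < 4, not yet.
  Jarrow: 1 of 4 neighbours ≥ 1, panics.
  Kelston: 2 of 4 neighbours < 3, not yet.
  Marsh: 1 of 4 neighbours < 2, not yet.
Round 3 — checking thresholds:
  Claymore: 1 of 2 neighbours < 2, not yet.
  Dunlea: 1 of 4 neighbours < 2, not yet.
  Eston: 3 of 6 neighbours < 4, not yet.
  Kelston: 3 of 4 neighbours ≥ 3, panics.
  Marsh: 3 of 4 neighbours ≥ 2, panics.
Round 4 — checking thresholds:
  Claymore: 1 of 2 neighbours < 2, not yet.
  Dunlea: 2 of 4 neighbours ≥ 2, panics.
  Eston: 4 of 6 neighbours ≥ 4, panics.
Round 5 — no new panics; cascade stops.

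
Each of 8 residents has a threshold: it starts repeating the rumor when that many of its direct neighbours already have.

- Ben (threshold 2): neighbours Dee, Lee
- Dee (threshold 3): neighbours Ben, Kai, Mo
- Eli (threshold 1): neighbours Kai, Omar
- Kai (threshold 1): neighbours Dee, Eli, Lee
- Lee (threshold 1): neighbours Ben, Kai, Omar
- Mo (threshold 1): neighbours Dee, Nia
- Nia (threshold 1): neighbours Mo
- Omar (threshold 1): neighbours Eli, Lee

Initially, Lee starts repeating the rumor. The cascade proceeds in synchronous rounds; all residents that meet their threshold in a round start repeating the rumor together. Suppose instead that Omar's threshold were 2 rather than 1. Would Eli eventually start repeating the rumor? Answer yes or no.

yes

With Omar's threshold at 2:
Round 1 — Lee starts repeating the rumor (initial).
Round 2 — checking thresholds:
  Ben: 1 of 2 neighbours < 2, holds.
  Kai: 1 of 3 neighbours ≥ 1, starts repeating the rumor.
  Omar: 1 of 2 neighbours < 2, holds.
Round 3 — checking thresholds:
  Ben: 1 of 2 neighbours < 2, holds.
  Dee: 1 of 3 neighbours < 3, holds.
  Eli: 1 of 2 neighbours ≥ 1, starts repeating the rumor.
  Omar: 1 of 2 neighbours < 2, holds.
Round 4 — checking thresholds:
  Ben: 1 of 2 neighbours < 2, holds.
  Dee: 1 of 3 neighbours < 3, holds.
  Omar: 2 of 2 neighbours ≥ 2, starts repeating the rumor.
Round 5 — no new spreads; cascade stops.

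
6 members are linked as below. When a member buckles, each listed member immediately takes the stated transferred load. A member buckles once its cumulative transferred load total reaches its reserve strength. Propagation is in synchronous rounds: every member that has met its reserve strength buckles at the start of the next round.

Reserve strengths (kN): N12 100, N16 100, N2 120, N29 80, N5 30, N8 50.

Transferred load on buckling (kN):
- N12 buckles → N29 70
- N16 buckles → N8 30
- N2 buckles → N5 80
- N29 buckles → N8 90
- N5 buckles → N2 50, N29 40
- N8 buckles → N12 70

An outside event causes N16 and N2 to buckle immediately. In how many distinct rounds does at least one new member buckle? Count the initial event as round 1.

Round 1 — N16, N2 buckle (initial).
  N5: +80 → 80 ≥ 30
  N8: +30 → 30 < 50
Round 2 — N5 buckles.
  N29: +40 → 40 < 80
No further bucklings.

2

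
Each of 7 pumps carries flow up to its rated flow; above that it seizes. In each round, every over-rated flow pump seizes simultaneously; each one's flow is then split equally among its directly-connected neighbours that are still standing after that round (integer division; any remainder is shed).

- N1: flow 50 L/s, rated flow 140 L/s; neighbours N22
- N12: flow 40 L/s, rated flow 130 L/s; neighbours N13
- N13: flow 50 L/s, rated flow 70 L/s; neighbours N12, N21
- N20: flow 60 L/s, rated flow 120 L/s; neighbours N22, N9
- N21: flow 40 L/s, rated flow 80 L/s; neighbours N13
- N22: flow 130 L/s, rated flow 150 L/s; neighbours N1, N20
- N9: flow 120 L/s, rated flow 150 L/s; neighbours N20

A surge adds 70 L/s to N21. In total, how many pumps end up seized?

Round 1 — N21 at 110 > 80. N21 seizes.
  N21 sheds 110 L/s to N13: 110 each.
    N13: 50+110 = 160 > 70
Round 2 — N13 seizes.
  N13 sheds 160 L/s to N12: 160 each.
    N12: 40+160 = 200 > 130
Round 3 — N12 seizes.
  N12 sheds 200 L/s: no online neighbours, lost.
No further seizures.

3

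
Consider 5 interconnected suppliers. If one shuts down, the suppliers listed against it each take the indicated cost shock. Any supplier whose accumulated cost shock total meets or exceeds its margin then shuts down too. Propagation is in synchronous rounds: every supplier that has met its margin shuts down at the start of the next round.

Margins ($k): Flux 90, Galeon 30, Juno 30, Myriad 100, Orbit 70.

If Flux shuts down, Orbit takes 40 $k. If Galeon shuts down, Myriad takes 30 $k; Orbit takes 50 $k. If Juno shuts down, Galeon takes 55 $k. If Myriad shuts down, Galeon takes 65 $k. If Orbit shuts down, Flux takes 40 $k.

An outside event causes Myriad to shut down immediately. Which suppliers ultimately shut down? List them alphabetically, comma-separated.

Round 1 — Myriad shuts down (initial).
  Galeon: +65 → 65 ≥ 30
Round 2 — Galeon shuts down.
  Orbit: +50 → 50 < 70
No further shutdowns.

Galeon, Myriad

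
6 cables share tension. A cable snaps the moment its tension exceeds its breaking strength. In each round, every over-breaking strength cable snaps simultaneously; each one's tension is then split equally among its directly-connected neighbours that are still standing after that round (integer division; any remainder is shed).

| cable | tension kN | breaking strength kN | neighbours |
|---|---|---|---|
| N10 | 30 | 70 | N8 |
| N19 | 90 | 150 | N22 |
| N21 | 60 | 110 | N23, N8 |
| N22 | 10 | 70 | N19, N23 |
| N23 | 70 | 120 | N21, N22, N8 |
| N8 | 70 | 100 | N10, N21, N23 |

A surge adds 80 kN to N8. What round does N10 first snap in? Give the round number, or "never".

2

Round 1 — N8 at 150 > 100. N8 snaps.
  N8 sheds 150 kN to N10, N21, N23: 50 each.
    N10: 30+50 = 80 > 70
    N21: 60+50 = 110 ≤ 110
    N23: 70+50 = 120 ≤ 120
Round 2 — N10 snaps.
  N10 sheds 80 kN: no online neighbours, lost.
No further breaks.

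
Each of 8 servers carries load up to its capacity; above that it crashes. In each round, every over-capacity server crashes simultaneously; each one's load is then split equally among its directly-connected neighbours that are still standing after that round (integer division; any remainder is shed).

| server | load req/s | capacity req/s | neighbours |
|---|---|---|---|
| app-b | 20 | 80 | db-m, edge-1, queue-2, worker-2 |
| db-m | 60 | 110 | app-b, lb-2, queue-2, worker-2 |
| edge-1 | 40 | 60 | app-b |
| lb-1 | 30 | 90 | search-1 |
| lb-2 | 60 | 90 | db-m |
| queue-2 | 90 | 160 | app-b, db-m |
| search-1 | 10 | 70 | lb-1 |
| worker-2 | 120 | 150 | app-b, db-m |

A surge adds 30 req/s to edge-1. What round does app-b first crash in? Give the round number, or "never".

2

Round 1 — edge-1 at 70 > 60. edge-1 crashes.
  edge-1 sheds 70 req/s to app-b: 70 each.
    app-b: 20+70 = 90 > 80
Round 2 — app-b crashes.
  app-b sheds 90 req/s to db-m, queue-2, worker-2: 30 each.
    db-m: 60+30 = 90 ≤ 110
    queue-2: 90+30 = 120 ≤ 160
    worker-2: 120+30 = 150 ≤ 150
No further crashes.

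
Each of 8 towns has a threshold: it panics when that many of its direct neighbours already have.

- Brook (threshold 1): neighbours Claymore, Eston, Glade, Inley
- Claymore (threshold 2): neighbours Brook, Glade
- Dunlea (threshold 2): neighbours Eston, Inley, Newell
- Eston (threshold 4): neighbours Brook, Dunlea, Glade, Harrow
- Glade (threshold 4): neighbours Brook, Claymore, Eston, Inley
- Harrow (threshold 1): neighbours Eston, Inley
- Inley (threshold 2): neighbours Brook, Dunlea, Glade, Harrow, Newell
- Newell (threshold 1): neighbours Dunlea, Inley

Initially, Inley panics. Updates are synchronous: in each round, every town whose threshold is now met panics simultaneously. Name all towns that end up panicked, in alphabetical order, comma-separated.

Round 1 — Inley panics (initial).
Round 2 — checking thresholds:
  Brook: 1 of 4 neighbours ≥ 1, panics.
  Dunlea: 1 of 3 neighbours < 2, holds.
  Glade: 1 of 4 neighbours < 4, holds.
  Harrow: 1 of 2 neighbours ≥ 1, panics.
  Newell: 1 of 2 neighbours ≥ 1, panics.
Round 3 — checking thresholds:
  Claymore: 1 of 2 neighbours < 2, holds.
  Dunlea: 2 of 3 neighbours ≥ 2, panics.
  Eston: 2 of 4 neighbours < 4, holds.
  Glade: 2 of 4 neighbours < 4, holds.
Round 4 — no new panics; cascade stops.

Brook, Dunlea, Harrow, Inley, Newell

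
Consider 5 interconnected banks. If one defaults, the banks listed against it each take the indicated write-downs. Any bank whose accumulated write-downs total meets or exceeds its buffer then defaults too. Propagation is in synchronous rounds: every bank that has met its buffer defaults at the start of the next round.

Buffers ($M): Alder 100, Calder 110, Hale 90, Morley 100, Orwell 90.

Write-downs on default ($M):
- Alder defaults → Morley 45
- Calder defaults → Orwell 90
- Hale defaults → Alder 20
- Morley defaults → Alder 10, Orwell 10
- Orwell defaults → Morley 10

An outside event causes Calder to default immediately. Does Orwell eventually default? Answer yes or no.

yes

Round 1 — Calder defaults (initial).
  Orwell: +90 → 90 ≥ 90
Round 2 — Orwell defaults.
  Morley: +10 → 10 < 100
No further defaults.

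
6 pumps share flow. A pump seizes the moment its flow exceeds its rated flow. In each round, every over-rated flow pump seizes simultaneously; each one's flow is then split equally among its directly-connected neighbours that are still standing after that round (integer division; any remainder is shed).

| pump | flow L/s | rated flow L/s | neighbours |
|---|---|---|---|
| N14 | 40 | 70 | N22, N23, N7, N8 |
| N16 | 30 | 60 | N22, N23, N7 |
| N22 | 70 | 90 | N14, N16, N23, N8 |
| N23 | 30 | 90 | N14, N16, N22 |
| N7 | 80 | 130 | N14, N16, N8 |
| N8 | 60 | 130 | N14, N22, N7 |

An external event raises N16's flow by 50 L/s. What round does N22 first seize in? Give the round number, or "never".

2

Round 1 — N16 at 80 > 60. N16 seizes.
  N16 sheds 80 L/s to N22, N23, N7: 26 each (2 lost).
    N22: 70+26 = 96 > 90
    N23: 30+26 = 56 ≤ 90
    N7: 80+26 = 106 ≤ 130
Round 2 — N22 seizes.
  N22 sheds 96 L/s to N14, N23, N8: 32 each.
    N14: 40+32 = 72 > 70
    N23: 56+32 = 88 ≤ 90
    N8: 60+32 = 92 ≤ 130
Round 3 — N14 seizes.
  N14 sheds 72 L/s to N23, N7, N8: 24 each.
    N23: 88+24 = 112 > 90
    N7: 106+24 = 130 ≤ 130
    N8: 92+24 = 116 ≤ 130
Round 4 — N23 seizes.
  N23 sheds 112 L/s: no online neighbours, lost.
No further seizures.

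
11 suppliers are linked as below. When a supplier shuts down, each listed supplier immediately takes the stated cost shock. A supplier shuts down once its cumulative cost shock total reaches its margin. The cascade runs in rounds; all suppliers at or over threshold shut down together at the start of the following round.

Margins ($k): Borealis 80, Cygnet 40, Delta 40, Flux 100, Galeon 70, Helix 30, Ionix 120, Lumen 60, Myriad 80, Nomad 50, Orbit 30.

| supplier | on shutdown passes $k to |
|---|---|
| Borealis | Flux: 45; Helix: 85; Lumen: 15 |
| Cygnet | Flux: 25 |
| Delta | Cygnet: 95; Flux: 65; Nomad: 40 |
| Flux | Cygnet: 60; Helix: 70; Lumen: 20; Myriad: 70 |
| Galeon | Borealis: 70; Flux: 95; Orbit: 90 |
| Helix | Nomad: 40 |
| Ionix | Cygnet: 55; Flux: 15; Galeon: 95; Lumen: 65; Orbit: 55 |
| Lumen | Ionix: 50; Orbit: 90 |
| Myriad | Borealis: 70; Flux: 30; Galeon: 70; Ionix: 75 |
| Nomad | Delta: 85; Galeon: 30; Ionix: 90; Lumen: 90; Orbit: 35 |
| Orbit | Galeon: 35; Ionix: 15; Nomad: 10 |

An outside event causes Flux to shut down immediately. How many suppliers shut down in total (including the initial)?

3

Round 1 — Flux shuts down (initial).
  Cygnet: +60 → 60 ≥ 40
  Helix: +70 → 70 ≥ 30
  Lumen: +20 → 20 < 60
  Myriad: +70 → 70 < 80
Round 2 — Cygnet, Helix shut down.
  Nomad: +40 → 40 < 50
No further shutdowns.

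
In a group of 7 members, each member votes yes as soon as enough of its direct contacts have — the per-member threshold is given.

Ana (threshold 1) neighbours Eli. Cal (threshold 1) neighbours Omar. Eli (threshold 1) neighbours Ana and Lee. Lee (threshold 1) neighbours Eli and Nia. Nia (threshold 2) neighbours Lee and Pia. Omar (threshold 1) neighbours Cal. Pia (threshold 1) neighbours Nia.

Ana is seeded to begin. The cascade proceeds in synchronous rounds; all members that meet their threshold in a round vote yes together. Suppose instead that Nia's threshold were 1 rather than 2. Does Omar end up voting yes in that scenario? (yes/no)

no

With Nia's threshold at 1:
Round 1 — Ana votes yes (initial).
Round 2 — checking thresholds:
  Eli: 1 of 2 neighbours ≥ 1, votes yes.
Round 3 — checking thresholds:
  Lee: 1 of 2 neighbours ≥ 1, votes yes.
Round 4 — checking thresholds:
  Nia: 1 of 2 neighbours ≥ 1, votes yes.
Round 5 — checking thresholds:
  Pia: 1 of 1 neighbours ≥ 1, votes yes.
Round 6 — no new yes votes; cascade stops.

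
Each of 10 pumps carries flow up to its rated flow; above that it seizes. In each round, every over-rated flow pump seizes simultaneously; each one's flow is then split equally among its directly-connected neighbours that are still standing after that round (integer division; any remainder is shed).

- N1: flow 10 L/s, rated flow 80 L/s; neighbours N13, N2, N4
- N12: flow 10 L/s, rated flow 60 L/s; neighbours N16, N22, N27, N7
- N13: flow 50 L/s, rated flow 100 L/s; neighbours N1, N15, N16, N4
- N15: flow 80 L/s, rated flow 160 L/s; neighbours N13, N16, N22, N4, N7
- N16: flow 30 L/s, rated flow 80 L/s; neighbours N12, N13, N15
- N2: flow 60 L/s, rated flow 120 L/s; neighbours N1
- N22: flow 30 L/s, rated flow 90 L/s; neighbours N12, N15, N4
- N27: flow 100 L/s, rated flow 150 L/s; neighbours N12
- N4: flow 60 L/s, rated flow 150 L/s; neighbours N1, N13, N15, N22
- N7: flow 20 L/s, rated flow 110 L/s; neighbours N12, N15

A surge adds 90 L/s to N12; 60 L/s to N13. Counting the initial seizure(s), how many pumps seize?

8

Round 1 — N12 at 100 > 60; N13 at 110 > 100. N12, N13 seize.
  N12 sheds 100 L/s to N16, N22, N27, N7: 25 each.
    N16: 30+25 = 55 ≤ 80
    N22: 30+25 = 55 ≤ 90
    N27: 100+25 = 125 ≤ 150
    N7: 20+25 = 45 ≤ 110
  N13 sheds 110 L/s to N1, N15, N16, N4: 27 each (2 lost).
    N1: 10+27 = 37 ≤ 80
    N15: 80+27 = 107 ≤ 160
    N16: 55+27 = 82 > 80
    N4: 60+27 = 87 ≤ 150
Round 2 — N16 seizes.
  N16 sheds 82 L/s to N15: 82 each.
    N15: 107+82 = 189 > 160
Round 3 — N15 seizes.
  N15 sheds 189 L/s to N22, N4, N7: 63 each.
    N22: 55+63 = 118 > 90
    N4: 87+63 = 150 ≤ 150
    N7: 45+63 = 108 ≤ 110
Round 4 — N22 seizes.
  N22 sheds 118 L/s to N4: 118 each.
    N4: 150+118 = 268 > 150
Round 5 — N4 seizes.
  N4 sheds 268 L/s to N1: 268 each.
    N1: 37+268 = 305 > 80
Round 6 — N1 seizes.
  N1 sheds 305 L/s to N2: 305 each.
    N2: 60+305 = 365 > 120
Round 7 — N2 seizes.
  N2 sheds 365 L/s: no online neighbours, lost.
No further seizures.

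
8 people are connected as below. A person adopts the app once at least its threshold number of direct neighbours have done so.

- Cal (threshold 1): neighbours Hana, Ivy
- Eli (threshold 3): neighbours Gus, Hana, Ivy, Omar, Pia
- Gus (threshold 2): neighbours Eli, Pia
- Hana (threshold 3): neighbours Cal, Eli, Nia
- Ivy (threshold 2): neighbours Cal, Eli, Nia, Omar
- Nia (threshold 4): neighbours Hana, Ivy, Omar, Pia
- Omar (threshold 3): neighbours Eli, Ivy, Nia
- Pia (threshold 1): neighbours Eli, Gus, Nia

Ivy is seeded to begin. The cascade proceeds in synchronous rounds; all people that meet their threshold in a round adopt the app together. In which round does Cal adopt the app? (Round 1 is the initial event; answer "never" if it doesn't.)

Round 1 — Ivy adopts the app (initial).
Round 2 — checking thresholds:
  Cal: 1 of 2 neighbours ≥ 1, adopts the app.
  Eli: 1 of 5 neighbours < 3, not yet.
  Nia: 1 of 4 neighbours < 4, not yet.
  Omar: 1 of 3 neighbours < 3, not yet.
Round 3 — no new adoptions; cascade stops.

2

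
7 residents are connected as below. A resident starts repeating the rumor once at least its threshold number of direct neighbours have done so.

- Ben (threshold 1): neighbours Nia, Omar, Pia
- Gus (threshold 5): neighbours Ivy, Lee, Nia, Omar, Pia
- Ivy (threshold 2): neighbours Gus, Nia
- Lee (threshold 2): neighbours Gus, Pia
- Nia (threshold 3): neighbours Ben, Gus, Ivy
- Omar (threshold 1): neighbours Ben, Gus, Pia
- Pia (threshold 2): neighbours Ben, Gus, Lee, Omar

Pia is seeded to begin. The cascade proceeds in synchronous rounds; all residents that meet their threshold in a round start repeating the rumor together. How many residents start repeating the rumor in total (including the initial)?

3

Round 1 — Pia starts repeating the rumor (initial).
Round 2 — checking thresholds:
  Ben: 1 of 3 neighbours ≥ 1, starts repeating the rumor.
  Gus: 1 of 5 neighbours < 5, holds.
  Lee: 1 of 2 neighbours < 2, holds.
  Omar: 1 of 3 neighbours ≥ 1, starts repeating the rumor.
Round 3 — no new spreads; cascade stops.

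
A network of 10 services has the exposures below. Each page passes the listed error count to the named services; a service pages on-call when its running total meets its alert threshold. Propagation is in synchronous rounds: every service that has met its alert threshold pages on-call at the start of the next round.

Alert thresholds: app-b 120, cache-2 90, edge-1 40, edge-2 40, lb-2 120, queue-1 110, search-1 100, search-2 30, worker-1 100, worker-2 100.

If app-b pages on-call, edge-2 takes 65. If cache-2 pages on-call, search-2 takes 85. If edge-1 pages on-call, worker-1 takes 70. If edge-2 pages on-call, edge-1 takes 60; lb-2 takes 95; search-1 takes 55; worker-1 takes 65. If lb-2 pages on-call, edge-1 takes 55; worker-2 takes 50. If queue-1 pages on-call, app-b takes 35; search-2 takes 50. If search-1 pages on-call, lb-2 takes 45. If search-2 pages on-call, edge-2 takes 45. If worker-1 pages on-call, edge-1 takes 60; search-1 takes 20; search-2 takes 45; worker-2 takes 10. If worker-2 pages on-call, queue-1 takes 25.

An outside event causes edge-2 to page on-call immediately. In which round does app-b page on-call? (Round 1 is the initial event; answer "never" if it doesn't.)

never

Round 1 — edge-2 pages on-call (initial).
  edge-1: +60 → 60 ≥ 40
  lb-2: +95 → 95 < 120
  search-1: +55 → 55 < 100
  worker-1: +65 → 65 < 100
Round 2 — edge-1 pages on-call.
  worker-1: +70 → 135 ≥ 100
Round 3 — worker-1 pages on-call.
  search-1: +20 → 75 < 100
  search-2: +45 → 45 ≥ 30
  worker-2: +10 → 10 < 100
Round 4 — search-2 pages on-call.
No further pages.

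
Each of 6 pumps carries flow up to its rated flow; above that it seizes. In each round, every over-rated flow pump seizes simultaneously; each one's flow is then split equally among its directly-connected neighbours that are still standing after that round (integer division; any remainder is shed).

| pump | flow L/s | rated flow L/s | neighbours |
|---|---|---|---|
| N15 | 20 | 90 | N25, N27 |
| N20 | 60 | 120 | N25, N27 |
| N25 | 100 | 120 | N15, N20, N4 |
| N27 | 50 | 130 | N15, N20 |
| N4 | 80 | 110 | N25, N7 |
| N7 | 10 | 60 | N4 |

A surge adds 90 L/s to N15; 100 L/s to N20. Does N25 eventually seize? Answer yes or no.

yes

Round 1 — N15 at 110 > 90; N20 at 160 > 120. N15, N20 seize.
  N15 sheds 110 L/s to N25, N27: 55 each.
    N25: 100+55 = 155 > 120
    N27: 50+55 = 105 ≤ 130
  N20 sheds 160 L/s to N25, N27: 80 each.
    N25: 155+80 = 235 > 120
    N27: 105+80 = 185 > 130
Round 2 — N25, N27 seize.
  N25 sheds 235 L/s to N4: 235 each.
    N4: 80+235 = 315 > 110
  N27 sheds 185 L/s: no online neighbours, lost.
Round 3 — N4 seizes.
  N4 sheds 315 L/s to N7: 315 each.
    N7: 10+315 = 325 > 60
Round 4 — N7 seizes.
  N7 sheds 325 L/s: no online neighbours, lost.
No further seizures.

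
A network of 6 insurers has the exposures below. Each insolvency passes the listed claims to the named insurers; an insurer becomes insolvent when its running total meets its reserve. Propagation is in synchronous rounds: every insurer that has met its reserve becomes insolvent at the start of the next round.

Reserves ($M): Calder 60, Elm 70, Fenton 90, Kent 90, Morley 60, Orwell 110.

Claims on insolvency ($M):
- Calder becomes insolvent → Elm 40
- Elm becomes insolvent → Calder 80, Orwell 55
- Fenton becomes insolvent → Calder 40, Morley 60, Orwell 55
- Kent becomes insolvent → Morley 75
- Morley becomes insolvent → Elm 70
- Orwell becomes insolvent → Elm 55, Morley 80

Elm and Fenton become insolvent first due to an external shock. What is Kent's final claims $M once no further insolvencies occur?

Round 1 — Elm, Fenton become insolvent (initial).
  Calder: +80+40 → 120 ≥ 60
  Morley: +60 → 60 ≥ 60
  Orwell: +55+55 → 110 ≥ 110
Round 2 — Calder, Morley, Orwell become insolvent.
No further insolvencies.

0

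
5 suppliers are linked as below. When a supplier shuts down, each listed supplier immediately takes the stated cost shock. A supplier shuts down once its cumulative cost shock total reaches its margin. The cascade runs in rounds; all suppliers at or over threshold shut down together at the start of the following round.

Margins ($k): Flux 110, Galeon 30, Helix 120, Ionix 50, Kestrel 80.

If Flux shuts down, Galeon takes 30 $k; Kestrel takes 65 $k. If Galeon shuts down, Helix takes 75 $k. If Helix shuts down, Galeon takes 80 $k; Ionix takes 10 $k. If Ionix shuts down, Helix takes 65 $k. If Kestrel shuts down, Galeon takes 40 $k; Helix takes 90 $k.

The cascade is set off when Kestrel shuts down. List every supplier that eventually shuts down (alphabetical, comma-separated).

Galeon, Helix, Kestrel

Round 1 — Kestrel shuts down (initial).
  Galeon: +40 → 40 ≥ 30
  Helix: +90 → 90 < 120
Round 2 — Galeon shuts down.
  Helix: +75 → 165 ≥ 120
Round 3 — Helix shuts down.
  Ionix: +10 → 10 < 50
No further shutdowns.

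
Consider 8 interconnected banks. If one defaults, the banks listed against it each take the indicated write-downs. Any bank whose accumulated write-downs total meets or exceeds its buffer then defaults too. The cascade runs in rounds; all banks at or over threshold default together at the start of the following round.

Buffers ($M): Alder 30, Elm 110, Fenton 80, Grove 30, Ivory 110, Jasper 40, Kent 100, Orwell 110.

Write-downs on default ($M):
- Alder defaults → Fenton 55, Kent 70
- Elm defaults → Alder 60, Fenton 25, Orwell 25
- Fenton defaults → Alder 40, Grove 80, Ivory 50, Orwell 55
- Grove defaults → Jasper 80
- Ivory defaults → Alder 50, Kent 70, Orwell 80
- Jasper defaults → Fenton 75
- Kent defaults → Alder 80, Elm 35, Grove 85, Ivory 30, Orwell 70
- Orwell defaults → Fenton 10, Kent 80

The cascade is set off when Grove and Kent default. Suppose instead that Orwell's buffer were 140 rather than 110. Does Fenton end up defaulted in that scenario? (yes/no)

With Orwell's buffer at 140:
Round 1 — Grove, Kent default (initial).
  Alder: +80 → 80 ≥ 30
  Elm: +35 → 35 < 110
  Ivory: +30 → 30 < 110
  Jasper: +80 → 80 ≥ 40
  Orwell: +70 → 70 < 140
Round 2 — Alder, Jasper default.
  Fenton: +55+75 → 130 ≥ 80
Round 3 — Fenton defaults.
  Ivory: +50 → 80 < 110
  Orwell: +55 → 125 < 140
No further defaults.

yes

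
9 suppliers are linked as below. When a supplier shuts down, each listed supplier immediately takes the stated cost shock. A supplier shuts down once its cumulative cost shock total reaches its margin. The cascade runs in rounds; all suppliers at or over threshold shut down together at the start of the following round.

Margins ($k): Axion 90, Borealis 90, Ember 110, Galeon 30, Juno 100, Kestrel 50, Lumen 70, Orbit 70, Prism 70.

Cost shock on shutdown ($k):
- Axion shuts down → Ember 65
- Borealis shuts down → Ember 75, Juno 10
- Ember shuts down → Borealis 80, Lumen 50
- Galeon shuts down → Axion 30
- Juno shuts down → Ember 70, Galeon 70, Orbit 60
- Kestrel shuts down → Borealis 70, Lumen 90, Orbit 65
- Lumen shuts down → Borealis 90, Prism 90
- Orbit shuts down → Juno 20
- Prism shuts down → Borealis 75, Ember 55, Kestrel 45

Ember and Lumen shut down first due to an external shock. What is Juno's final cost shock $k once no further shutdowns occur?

10

Round 1 — Ember, Lumen shut down (initial).
  Borealis: +80+90 → 170 ≥ 90
  Prism: +90 → 90 ≥ 70
Round 2 — Borealis, Prism shut down.
  Juno: +10 → 10 < 100
  Kestrel: +45 → 45 < 50
No further shutdowns.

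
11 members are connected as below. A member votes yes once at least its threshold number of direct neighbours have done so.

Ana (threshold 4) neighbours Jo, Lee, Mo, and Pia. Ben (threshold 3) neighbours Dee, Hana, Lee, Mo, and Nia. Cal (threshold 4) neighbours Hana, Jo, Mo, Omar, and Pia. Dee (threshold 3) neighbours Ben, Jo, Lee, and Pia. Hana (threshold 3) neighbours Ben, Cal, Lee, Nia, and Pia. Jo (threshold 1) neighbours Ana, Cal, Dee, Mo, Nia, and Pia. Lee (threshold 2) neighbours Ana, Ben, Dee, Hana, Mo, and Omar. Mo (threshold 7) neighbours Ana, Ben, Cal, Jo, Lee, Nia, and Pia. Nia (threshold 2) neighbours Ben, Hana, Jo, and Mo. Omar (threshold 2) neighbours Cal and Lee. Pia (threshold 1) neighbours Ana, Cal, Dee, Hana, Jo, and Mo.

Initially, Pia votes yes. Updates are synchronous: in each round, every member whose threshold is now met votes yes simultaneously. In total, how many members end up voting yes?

Round 1 — Pia votes yes (initial).
Round 2 — checking thresholds:
  Ana: 1 of 4 neighbours < 4, holds.
  Cal: 1 of 5 neighbours < 4, holds.
  Dee: 1 of 4 neighbours < 3, holds.
  Hana: 1 of 5 neighbours < 3, holds.
  Jo: 1 of 6 neighbours ≥ 1, votes yes.
  Mo: 1 of 7 neighbours < 7, holds.
Round 3 — no new yes votes; cascade stops.

2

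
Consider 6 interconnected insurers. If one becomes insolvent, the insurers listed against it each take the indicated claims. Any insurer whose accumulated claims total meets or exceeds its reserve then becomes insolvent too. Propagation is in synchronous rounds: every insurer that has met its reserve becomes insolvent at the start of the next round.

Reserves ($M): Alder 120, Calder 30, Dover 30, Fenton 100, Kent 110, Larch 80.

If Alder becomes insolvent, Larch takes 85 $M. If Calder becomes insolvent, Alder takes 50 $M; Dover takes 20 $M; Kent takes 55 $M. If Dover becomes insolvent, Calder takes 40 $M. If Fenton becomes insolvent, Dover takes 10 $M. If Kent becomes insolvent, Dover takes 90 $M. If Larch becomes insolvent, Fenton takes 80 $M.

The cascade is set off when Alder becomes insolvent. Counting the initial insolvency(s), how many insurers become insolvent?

2

Round 1 — Alder becomes insolvent (initial).
  Larch: +85 → 85 ≥ 80
Round 2 — Larch becomes insolvent.
  Fenton: +80 → 80 < 100
No further insolvencies.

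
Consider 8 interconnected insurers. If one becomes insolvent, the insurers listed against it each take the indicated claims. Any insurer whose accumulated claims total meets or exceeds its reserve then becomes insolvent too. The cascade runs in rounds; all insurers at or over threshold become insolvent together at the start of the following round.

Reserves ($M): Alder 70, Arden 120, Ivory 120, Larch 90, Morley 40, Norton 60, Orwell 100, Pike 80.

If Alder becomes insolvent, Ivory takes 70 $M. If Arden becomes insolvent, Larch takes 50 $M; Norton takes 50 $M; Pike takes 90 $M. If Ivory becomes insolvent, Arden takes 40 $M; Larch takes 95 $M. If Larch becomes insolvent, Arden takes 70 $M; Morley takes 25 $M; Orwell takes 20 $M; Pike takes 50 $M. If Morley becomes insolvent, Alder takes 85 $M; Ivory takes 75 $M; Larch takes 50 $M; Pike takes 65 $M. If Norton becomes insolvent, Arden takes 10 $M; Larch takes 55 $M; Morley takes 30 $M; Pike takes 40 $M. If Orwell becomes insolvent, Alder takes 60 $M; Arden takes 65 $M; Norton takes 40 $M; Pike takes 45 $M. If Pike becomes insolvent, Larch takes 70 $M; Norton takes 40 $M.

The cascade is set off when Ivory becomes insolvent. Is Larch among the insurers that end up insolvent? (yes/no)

Round 1 — Ivory becomes insolvent (initial).
  Arden: +40 → 40 < 120
  Larch: +95 → 95 ≥ 90
Round 2 — Larch becomes insolvent.
  Arden: +70 → 110 < 120
  Morley: +25 → 25 < 40
  Orwell: +20 → 20 < 100
  Pike: +50 → 50 < 80
No further insolvencies.

yes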